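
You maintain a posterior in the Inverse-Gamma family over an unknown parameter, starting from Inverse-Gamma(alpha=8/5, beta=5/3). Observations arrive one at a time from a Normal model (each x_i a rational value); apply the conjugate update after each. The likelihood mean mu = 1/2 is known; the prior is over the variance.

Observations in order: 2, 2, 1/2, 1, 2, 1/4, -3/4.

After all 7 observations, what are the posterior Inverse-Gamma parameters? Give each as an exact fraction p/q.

obs 1: x=2 → posterior Inverse-Gamma(21/10, 67/24)
obs 2: x=2 → posterior Inverse-Gamma(13/5, 47/12)
obs 3: x=1/2 → posterior Inverse-Gamma(31/10, 47/12)
obs 4: x=1 → posterior Inverse-Gamma(18/5, 97/24)
obs 5: x=2 → posterior Inverse-Gamma(41/10, 31/6)
obs 6: x=1/4 → posterior Inverse-Gamma(23/5, 499/96)
obs 7: x=-3/4 → posterior Inverse-Gamma(51/10, 287/48)

alpha=51/10, beta=287/48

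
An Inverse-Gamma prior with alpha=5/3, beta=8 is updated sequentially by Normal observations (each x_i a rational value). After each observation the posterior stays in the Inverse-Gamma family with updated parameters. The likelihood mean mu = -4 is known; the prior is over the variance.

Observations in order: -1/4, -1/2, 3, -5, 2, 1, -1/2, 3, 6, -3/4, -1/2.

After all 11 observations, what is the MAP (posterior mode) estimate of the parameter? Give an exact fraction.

8097/392

obs 1: x=-1/4 → posterior Inverse-Gamma(13/6, 481/32)
obs 2: x=-1/2 → posterior Inverse-Gamma(8/3, 677/32)
obs 3: x=3 → posterior Inverse-Gamma(19/6, 1461/32)
obs 4: x=-5 → posterior Inverse-Gamma(11/3, 1477/32)
obs 5: x=2 → posterior Inverse-Gamma(25/6, 2053/32)
obs 6: x=1 → posterior Inverse-Gamma(14/3, 2453/32)
obs 7: x=-1/2 → posterior Inverse-Gamma(31/6, 2649/32)
obs 8: x=3 → posterior Inverse-Gamma(17/3, 3433/32)
obs 9: x=6 → posterior Inverse-Gamma(37/6, 5033/32)
obs 10: x=-3/4 → posterior Inverse-Gamma(20/3, 2601/16)
obs 11: x=-1/2 → posterior Inverse-Gamma(43/6, 2699/16)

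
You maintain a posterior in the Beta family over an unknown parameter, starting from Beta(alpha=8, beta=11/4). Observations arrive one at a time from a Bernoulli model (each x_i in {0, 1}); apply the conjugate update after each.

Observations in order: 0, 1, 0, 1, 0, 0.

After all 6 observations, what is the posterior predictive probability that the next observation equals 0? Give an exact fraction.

27/67

obs 1: x=0 → posterior Beta(8, 15/4)
obs 2: x=1 → posterior Beta(9, 15/4)
obs 3: x=0 → posterior Beta(9, 19/4)
obs 4: x=1 → posterior Beta(10, 19/4)
obs 5: x=0 → posterior Beta(10, 23/4)
obs 6: x=0 → posterior Beta(10, 27/4)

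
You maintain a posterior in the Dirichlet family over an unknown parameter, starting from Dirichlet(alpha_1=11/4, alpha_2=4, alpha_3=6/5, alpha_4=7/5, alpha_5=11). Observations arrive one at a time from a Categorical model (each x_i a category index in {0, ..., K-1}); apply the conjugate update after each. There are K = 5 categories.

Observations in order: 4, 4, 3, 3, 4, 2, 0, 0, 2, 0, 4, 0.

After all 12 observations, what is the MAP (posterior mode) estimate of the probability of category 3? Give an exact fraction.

obs 1: x=4 → posterior Dirichlet(11/4, 4, 6/5, 7/5, 12)
obs 2: x=4 → posterior Dirichlet(11/4, 4, 6/5, 7/5, 13)
obs 3: x=3 → posterior Dirichlet(11/4, 4, 6/5, 12/5, 13)
obs 4: x=3 → posterior Dirichlet(11/4, 4, 6/5, 17/5, 13)
obs 5: x=4 → posterior Dirichlet(11/4, 4, 6/5, 17/5, 14)
obs 6: x=2 → posterior Dirichlet(11/4, 4, 11/5, 17/5, 14)
obs 7: x=0 → posterior Dirichlet(15/4, 4, 11/5, 17/5, 14)
obs 8: x=0 → posterior Dirichlet(19/4, 4, 11/5, 17/5, 14)
obs 9: x=2 → posterior Dirichlet(19/4, 4, 16/5, 17/5, 14)
obs 10: x=0 → posterior Dirichlet(23/4, 4, 16/5, 17/5, 14)
obs 11: x=4 → posterior Dirichlet(23/4, 4, 16/5, 17/5, 15)
obs 12: x=0 → posterior Dirichlet(27/4, 4, 16/5, 17/5, 15)

48/547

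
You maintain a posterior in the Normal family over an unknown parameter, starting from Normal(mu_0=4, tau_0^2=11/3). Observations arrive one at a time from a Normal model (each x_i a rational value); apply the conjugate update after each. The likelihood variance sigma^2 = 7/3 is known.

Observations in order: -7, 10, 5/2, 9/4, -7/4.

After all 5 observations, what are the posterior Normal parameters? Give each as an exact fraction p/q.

obs 1: x=-7 → posterior Normal(-49/18, 77/54)
obs 2: x=10 → posterior Normal(61/29, 77/87)
obs 3: x=5/2 → posterior Normal(177/80, 77/120)
obs 4: x=9/4 → posterior Normal(151/68, 77/153)
obs 5: x=-7/4 → posterior Normal(47/31, 77/186)

mu_0=47/31, tau_0^2=77/186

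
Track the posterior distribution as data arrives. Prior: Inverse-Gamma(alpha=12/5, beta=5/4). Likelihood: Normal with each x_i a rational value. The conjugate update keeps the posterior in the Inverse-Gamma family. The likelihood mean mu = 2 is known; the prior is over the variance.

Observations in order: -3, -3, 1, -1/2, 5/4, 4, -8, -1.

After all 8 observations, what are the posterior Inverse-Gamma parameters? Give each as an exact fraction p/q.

obs 1: x=-3 → posterior Inverse-Gamma(29/10, 55/4)
obs 2: x=-3 → posterior Inverse-Gamma(17/5, 105/4)
obs 3: x=1 → posterior Inverse-Gamma(39/10, 107/4)
obs 4: x=-1/2 → posterior Inverse-Gamma(22/5, 239/8)
obs 5: x=5/4 → posterior Inverse-Gamma(49/10, 965/32)
obs 6: x=4 → posterior Inverse-Gamma(27/5, 1029/32)
obs 7: x=-8 → posterior Inverse-Gamma(59/10, 2629/32)
obs 8: x=-1 → posterior Inverse-Gamma(32/5, 2773/32)

alpha=32/5, beta=2773/32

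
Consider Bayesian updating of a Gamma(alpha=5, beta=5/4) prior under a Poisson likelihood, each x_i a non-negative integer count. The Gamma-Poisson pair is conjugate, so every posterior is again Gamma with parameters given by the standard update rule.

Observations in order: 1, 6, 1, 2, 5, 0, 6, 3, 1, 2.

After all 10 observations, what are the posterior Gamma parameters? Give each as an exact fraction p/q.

obs 1: x=1 → posterior Gamma(6, 9/4)
obs 2: x=6 → posterior Gamma(12, 13/4)
obs 3: x=1 → posterior Gamma(13, 17/4)
obs 4: x=2 → posterior Gamma(15, 21/4)
obs 5: x=5 → posterior Gamma(20, 25/4)
obs 6: x=0 → posterior Gamma(20, 29/4)
obs 7: x=6 → posterior Gamma(26, 33/4)
obs 8: x=3 → posterior Gamma(29, 37/4)
obs 9: x=1 → posterior Gamma(30, 41/4)
obs 10: x=2 → posterior Gamma(32, 45/4)

alpha=32, beta=45/4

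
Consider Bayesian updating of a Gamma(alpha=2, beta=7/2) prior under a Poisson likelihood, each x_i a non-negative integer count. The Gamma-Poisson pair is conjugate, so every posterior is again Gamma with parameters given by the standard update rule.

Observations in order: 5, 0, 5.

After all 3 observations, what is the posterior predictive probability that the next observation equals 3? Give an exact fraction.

obs 1: x=5 → posterior Gamma(7, 9/2)
obs 2: x=0 → posterior Gamma(7, 11/2)
obs 3: x=5 → posterior Gamma(12, 13/2)

67844023876664672/437893890380859375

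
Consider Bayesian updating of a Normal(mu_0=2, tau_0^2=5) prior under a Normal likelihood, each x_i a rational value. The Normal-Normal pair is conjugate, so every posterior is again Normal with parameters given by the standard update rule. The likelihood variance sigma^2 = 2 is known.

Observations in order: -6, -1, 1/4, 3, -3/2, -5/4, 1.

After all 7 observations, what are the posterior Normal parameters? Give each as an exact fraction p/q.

mu_0=-47/74, tau_0^2=10/37

obs 1: x=-6 → posterior Normal(-26/7, 10/7)
obs 2: x=-1 → posterior Normal(-31/12, 5/6)
obs 3: x=1/4 → posterior Normal(-7/4, 10/17)
obs 4: x=3 → posterior Normal(-59/88, 5/11)
obs 5: x=-3/2 → posterior Normal(-89/108, 10/27)
obs 6: x=-5/4 → posterior Normal(-57/64, 5/16)
obs 7: x=1 → posterior Normal(-47/74, 10/37)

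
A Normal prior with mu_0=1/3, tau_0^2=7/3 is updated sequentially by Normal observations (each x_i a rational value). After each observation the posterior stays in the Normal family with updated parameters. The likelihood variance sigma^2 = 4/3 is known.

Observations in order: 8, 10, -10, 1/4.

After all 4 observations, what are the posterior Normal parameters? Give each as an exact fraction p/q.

mu_0=709/384, tau_0^2=7/24

obs 1: x=8 → posterior Normal(172/33, 28/33)
obs 2: x=10 → posterior Normal(191/27, 14/27)
obs 3: x=-10 → posterior Normal(172/75, 28/75)
obs 4: x=1/4 → posterior Normal(709/384, 7/24)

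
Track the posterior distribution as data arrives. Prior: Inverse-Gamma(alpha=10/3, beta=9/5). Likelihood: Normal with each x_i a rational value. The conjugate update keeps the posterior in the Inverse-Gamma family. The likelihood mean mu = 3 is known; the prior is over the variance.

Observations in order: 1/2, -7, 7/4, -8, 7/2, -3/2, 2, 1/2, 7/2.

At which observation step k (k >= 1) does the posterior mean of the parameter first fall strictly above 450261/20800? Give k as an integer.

k = 4

obs 1: x=1/2 → posterior Inverse-Gamma(23/6, 197/40)
obs 2: x=-7 → posterior Inverse-Gamma(13/3, 2197/40)
obs 3: x=7/4 → posterior Inverse-Gamma(29/6, 8913/160)
obs 4: x=-8 → posterior Inverse-Gamma(16/3, 18593/160)
obs 5: x=7/2 → posterior Inverse-Gamma(35/6, 18613/160)
obs 6: x=-3/2 → posterior Inverse-Gamma(19/3, 20233/160)
obs 7: x=2 → posterior Inverse-Gamma(41/6, 20313/160)
obs 8: x=1/2 → posterior Inverse-Gamma(22/3, 20813/160)
obs 9: x=7/2 → posterior Inverse-Gamma(47/6, 20833/160)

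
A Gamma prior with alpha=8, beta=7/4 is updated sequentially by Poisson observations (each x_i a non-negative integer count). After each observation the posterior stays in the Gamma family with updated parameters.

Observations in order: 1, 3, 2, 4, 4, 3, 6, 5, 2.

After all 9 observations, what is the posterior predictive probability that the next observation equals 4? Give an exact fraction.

obs 1: x=1 → posterior Gamma(9, 11/4)
obs 2: x=3 → posterior Gamma(12, 15/4)
obs 3: x=2 → posterior Gamma(14, 19/4)
obs 4: x=4 → posterior Gamma(18, 23/4)
obs 5: x=4 → posterior Gamma(22, 27/4)
obs 6: x=3 → posterior Gamma(25, 31/4)
obs 7: x=6 → posterior Gamma(31, 35/4)
obs 8: x=5 → posterior Gamma(36, 39/4)
obs 9: x=2 → posterior Gamma(38, 43/4)

3058595796386087356122858320227271512208285331553325582358392054842880/16908692777708688563979281162874109375742132033178319498546247522565409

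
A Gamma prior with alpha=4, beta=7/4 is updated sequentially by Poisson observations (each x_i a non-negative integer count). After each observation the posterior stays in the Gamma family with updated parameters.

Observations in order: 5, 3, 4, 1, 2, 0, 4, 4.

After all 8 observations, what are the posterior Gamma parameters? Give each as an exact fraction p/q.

alpha=27, beta=39/4

obs 1: x=5 → posterior Gamma(9, 11/4)
obs 2: x=3 → posterior Gamma(12, 15/4)
obs 3: x=4 → posterior Gamma(16, 19/4)
obs 4: x=1 → posterior Gamma(17, 23/4)
obs 5: x=2 → posterior Gamma(19, 27/4)
obs 6: x=0 → posterior Gamma(19, 31/4)
obs 7: x=4 → posterior Gamma(23, 35/4)
obs 8: x=4 → posterior Gamma(27, 39/4)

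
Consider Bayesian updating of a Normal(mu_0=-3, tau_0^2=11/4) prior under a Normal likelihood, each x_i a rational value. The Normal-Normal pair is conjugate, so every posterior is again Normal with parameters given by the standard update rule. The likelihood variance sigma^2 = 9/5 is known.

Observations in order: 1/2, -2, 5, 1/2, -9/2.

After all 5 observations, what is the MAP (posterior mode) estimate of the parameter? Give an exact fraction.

obs 1: x=1/2 → posterior Normal(-23/26, 99/91)
obs 2: x=-2 → posterior Normal(-381/292, 99/146)
obs 3: x=5 → posterior Normal(169/402, 33/67)
obs 4: x=1/2 → posterior Normal(7/16, 99/256)
obs 5: x=-9/2 → posterior Normal(-271/622, 99/311)

-271/622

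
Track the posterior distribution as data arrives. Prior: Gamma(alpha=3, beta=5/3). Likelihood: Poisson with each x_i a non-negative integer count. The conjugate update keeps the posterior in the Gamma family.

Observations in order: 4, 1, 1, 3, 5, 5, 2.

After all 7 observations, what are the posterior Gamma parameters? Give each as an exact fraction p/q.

alpha=24, beta=26/3

obs 1: x=4 → posterior Gamma(7, 8/3)
obs 2: x=1 → posterior Gamma(8, 11/3)
obs 3: x=1 → posterior Gamma(9, 14/3)
obs 4: x=3 → posterior Gamma(12, 17/3)
obs 5: x=5 → posterior Gamma(17, 20/3)
obs 6: x=5 → posterior Gamma(22, 23/3)
obs 7: x=2 → posterior Gamma(24, 26/3)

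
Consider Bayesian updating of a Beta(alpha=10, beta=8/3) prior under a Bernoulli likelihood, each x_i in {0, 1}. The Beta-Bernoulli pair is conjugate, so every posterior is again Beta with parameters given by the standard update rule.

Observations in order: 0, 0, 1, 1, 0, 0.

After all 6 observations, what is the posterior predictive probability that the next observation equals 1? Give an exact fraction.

obs 1: x=0 → posterior Beta(10, 11/3)
obs 2: x=0 → posterior Beta(10, 14/3)
obs 3: x=1 → posterior Beta(11, 14/3)
obs 4: x=1 → posterior Beta(12, 14/3)
obs 5: x=0 → posterior Beta(12, 17/3)
obs 6: x=0 → posterior Beta(12, 20/3)

9/14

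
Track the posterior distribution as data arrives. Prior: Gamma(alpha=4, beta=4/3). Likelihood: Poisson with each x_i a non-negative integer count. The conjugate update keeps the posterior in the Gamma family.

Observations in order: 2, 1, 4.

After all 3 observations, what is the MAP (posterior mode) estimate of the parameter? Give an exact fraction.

30/13

obs 1: x=2 → posterior Gamma(6, 7/3)
obs 2: x=1 → posterior Gamma(7, 10/3)
obs 3: x=4 → posterior Gamma(11, 13/3)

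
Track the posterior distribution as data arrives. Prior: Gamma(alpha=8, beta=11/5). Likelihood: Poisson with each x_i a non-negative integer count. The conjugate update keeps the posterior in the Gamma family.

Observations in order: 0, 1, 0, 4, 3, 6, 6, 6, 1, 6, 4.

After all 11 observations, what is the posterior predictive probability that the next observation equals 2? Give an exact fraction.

196045761742542198347086942930973049623700343630034409282749727603533876794232930304000/1021274268525563511931085694330227258944911498072883923298539774627631945868169334995191

obs 1: x=0 → posterior Gamma(8, 16/5)
obs 2: x=1 → posterior Gamma(9, 21/5)
obs 3: x=0 → posterior Gamma(9, 26/5)
obs 4: x=4 → posterior Gamma(13, 31/5)
obs 5: x=3 → posterior Gamma(16, 36/5)
obs 6: x=6 → posterior Gamma(22, 41/5)
obs 7: x=6 → posterior Gamma(28, 46/5)
obs 8: x=6 → posterior Gamma(34, 51/5)
obs 9: x=1 → posterior Gamma(35, 56/5)
obs 10: x=6 → posterior Gamma(41, 61/5)
obs 11: x=4 → posterior Gamma(45, 66/5)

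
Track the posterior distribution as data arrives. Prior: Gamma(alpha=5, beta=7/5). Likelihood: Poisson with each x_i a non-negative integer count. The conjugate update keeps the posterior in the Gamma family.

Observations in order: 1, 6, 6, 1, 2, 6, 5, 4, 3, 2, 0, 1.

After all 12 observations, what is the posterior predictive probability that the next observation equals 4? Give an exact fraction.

512803423471489813607659892543411498308438614682089335630344421254329997027124621875/3041251431780972787065789251676795829453173482073189510554421068258729746059919097856

obs 1: x=1 → posterior Gamma(6, 12/5)
obs 2: x=6 → posterior Gamma(12, 17/5)
obs 3: x=6 → posterior Gamma(18, 22/5)
obs 4: x=1 → posterior Gamma(19, 27/5)
obs 5: x=2 → posterior Gamma(21, 32/5)
obs 6: x=6 → posterior Gamma(27, 37/5)
obs 7: x=5 → posterior Gamma(32, 42/5)
obs 8: x=4 → posterior Gamma(36, 47/5)
obs 9: x=3 → posterior Gamma(39, 52/5)
obs 10: x=2 → posterior Gamma(41, 57/5)
obs 11: x=0 → posterior Gamma(41, 62/5)
obs 12: x=1 → posterior Gamma(42, 67/5)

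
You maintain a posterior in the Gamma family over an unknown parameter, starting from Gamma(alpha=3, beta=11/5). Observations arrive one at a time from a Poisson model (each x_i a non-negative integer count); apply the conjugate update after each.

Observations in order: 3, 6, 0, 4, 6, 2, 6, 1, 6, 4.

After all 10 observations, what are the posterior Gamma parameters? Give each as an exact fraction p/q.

alpha=41, beta=61/5

obs 1: x=3 → posterior Gamma(6, 16/5)
obs 2: x=6 → posterior Gamma(12, 21/5)
obs 3: x=0 → posterior Gamma(12, 26/5)
obs 4: x=4 → posterior Gamma(16, 31/5)
obs 5: x=6 → posterior Gamma(22, 36/5)
obs 6: x=2 → posterior Gamma(24, 41/5)
obs 7: x=6 → posterior Gamma(30, 46/5)
obs 8: x=1 → posterior Gamma(31, 51/5)
obs 9: x=6 → posterior Gamma(37, 56/5)
obs 10: x=4 → posterior Gamma(41, 61/5)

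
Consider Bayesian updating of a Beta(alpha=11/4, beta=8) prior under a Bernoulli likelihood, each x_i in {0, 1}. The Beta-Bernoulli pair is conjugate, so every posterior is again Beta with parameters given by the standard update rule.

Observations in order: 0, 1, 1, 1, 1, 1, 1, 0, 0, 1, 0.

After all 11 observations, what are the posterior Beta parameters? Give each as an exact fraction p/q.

alpha=39/4, beta=12

obs 1: x=0 → posterior Beta(11/4, 9)
obs 2: x=1 → posterior Beta(15/4, 9)
obs 3: x=1 → posterior Beta(19/4, 9)
obs 4: x=1 → posterior Beta(23/4, 9)
obs 5: x=1 → posterior Beta(27/4, 9)
obs 6: x=1 → posterior Beta(31/4, 9)
obs 7: x=1 → posterior Beta(35/4, 9)
obs 8: x=0 → posterior Beta(35/4, 10)
obs 9: x=0 → posterior Beta(35/4, 11)
obs 10: x=1 → posterior Beta(39/4, 11)
obs 11: x=0 → posterior Beta(39/4, 12)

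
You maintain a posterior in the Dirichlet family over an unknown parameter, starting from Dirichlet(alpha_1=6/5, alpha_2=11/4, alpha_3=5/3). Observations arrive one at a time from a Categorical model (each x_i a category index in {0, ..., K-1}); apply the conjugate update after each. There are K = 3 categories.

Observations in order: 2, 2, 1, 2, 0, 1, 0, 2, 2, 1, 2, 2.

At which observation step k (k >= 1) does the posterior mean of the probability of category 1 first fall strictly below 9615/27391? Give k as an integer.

obs 1: x=2 → posterior Dirichlet(6/5, 11/4, 8/3)
obs 2: x=2 → posterior Dirichlet(6/5, 11/4, 11/3)
obs 3: x=1 → posterior Dirichlet(6/5, 15/4, 11/3)
obs 4: x=2 → posterior Dirichlet(6/5, 15/4, 14/3)
obs 5: x=0 → posterior Dirichlet(11/5, 15/4, 14/3)
obs 6: x=1 → posterior Dirichlet(11/5, 19/4, 14/3)
obs 7: x=0 → posterior Dirichlet(16/5, 19/4, 14/3)
obs 8: x=2 → posterior Dirichlet(16/5, 19/4, 17/3)
obs 9: x=2 → posterior Dirichlet(16/5, 19/4, 20/3)
obs 10: x=1 → posterior Dirichlet(16/5, 23/4, 20/3)
obs 11: x=2 → posterior Dirichlet(16/5, 23/4, 23/3)
obs 12: x=2 → posterior Dirichlet(16/5, 23/4, 26/3)

k = 8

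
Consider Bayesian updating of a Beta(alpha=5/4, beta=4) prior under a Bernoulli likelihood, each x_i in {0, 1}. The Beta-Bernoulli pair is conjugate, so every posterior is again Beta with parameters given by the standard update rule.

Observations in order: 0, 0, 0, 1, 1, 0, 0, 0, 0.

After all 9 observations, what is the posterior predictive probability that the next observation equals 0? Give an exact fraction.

44/57

obs 1: x=0 → posterior Beta(5/4, 5)
obs 2: x=0 → posterior Beta(5/4, 6)
obs 3: x=0 → posterior Beta(5/4, 7)
obs 4: x=1 → posterior Beta(9/4, 7)
obs 5: x=1 → posterior Beta(13/4, 7)
obs 6: x=0 → posterior Beta(13/4, 8)
obs 7: x=0 → posterior Beta(13/4, 9)
obs 8: x=0 → posterior Beta(13/4, 10)
obs 9: x=0 → posterior Beta(13/4, 11)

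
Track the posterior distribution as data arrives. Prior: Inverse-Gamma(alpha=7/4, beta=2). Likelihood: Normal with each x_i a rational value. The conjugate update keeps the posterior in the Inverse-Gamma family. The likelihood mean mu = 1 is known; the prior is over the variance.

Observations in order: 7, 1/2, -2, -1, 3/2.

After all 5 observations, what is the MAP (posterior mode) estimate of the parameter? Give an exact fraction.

107/21

obs 1: x=7 → posterior Inverse-Gamma(9/4, 20)
obs 2: x=1/2 → posterior Inverse-Gamma(11/4, 161/8)
obs 3: x=-2 → posterior Inverse-Gamma(13/4, 197/8)
obs 4: x=-1 → posterior Inverse-Gamma(15/4, 213/8)
obs 5: x=3/2 → posterior Inverse-Gamma(17/4, 107/4)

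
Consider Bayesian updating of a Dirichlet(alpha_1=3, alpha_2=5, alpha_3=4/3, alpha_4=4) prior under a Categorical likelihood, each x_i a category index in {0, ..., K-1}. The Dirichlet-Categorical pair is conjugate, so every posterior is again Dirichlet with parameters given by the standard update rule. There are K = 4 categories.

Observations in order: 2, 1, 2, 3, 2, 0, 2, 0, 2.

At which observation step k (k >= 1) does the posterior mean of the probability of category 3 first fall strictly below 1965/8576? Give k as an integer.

obs 1: x=2 → posterior Dirichlet(3, 5, 7/3, 4)
obs 2: x=1 → posterior Dirichlet(3, 6, 7/3, 4)
obs 3: x=2 → posterior Dirichlet(3, 6, 10/3, 4)
obs 4: x=3 → posterior Dirichlet(3, 6, 10/3, 5)
obs 5: x=2 → posterior Dirichlet(3, 6, 13/3, 5)
obs 6: x=0 → posterior Dirichlet(4, 6, 13/3, 5)
obs 7: x=2 → posterior Dirichlet(4, 6, 16/3, 5)
obs 8: x=0 → posterior Dirichlet(5, 6, 16/3, 5)
obs 9: x=2 → posterior Dirichlet(5, 6, 19/3, 5)

k = 9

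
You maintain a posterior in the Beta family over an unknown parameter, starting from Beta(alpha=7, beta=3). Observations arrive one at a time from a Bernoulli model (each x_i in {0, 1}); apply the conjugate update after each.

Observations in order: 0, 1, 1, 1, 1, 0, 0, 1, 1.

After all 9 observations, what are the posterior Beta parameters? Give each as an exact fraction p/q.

obs 1: x=0 → posterior Beta(7, 4)
obs 2: x=1 → posterior Beta(8, 4)
obs 3: x=1 → posterior Beta(9, 4)
obs 4: x=1 → posterior Beta(10, 4)
obs 5: x=1 → posterior Beta(11, 4)
obs 6: x=0 → posterior Beta(11, 5)
obs 7: x=0 → posterior Beta(11, 6)
obs 8: x=1 → posterior Beta(12, 6)
obs 9: x=1 → posterior Beta(13, 6)

alpha=13, beta=6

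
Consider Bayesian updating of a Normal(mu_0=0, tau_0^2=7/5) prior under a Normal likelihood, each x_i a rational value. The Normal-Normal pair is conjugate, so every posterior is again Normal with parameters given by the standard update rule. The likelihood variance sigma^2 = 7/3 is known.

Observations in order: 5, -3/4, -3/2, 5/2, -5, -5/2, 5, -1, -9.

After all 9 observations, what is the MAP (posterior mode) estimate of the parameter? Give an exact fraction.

obs 1: x=5 → posterior Normal(15/8, 7/8)
obs 2: x=-3/4 → posterior Normal(51/44, 7/11)
obs 3: x=-3/2 → posterior Normal(33/56, 1/2)
obs 4: x=5/2 → posterior Normal(63/68, 7/17)
obs 5: x=-5 → posterior Normal(3/80, 7/20)
obs 6: x=-5/2 → posterior Normal(-27/92, 7/23)
obs 7: x=5 → posterior Normal(33/104, 7/26)
obs 8: x=-1 → posterior Normal(21/116, 7/29)
obs 9: x=-9 → posterior Normal(-87/128, 7/32)

-87/128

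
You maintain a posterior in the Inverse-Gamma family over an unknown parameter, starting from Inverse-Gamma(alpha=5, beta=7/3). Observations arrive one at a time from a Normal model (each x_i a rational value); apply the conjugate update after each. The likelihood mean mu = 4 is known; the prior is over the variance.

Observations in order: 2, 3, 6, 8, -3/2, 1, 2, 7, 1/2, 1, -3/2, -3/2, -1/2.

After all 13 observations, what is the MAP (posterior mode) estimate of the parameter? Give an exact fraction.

obs 1: x=2 → posterior Inverse-Gamma(11/2, 13/3)
obs 2: x=3 → posterior Inverse-Gamma(6, 29/6)
obs 3: x=6 → posterior Inverse-Gamma(13/2, 41/6)
obs 4: x=8 → posterior Inverse-Gamma(7, 89/6)
obs 5: x=-3/2 → posterior Inverse-Gamma(15/2, 719/24)
obs 6: x=1 → posterior Inverse-Gamma(8, 827/24)
obs 7: x=2 → posterior Inverse-Gamma(17/2, 875/24)
obs 8: x=7 → posterior Inverse-Gamma(9, 983/24)
obs 9: x=1/2 → posterior Inverse-Gamma(19/2, 565/12)
obs 10: x=1 → posterior Inverse-Gamma(10, 619/12)
obs 11: x=-3/2 → posterior Inverse-Gamma(21/2, 1601/24)
obs 12: x=-3/2 → posterior Inverse-Gamma(11, 491/6)
obs 13: x=-1/2 → posterior Inverse-Gamma(23/2, 2207/24)

2207/300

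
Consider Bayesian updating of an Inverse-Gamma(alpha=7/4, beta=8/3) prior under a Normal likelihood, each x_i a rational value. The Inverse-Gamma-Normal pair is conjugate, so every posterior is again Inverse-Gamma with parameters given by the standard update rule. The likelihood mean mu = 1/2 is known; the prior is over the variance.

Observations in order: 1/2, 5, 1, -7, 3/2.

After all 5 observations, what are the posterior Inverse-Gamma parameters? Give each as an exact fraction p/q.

obs 1: x=1/2 → posterior Inverse-Gamma(9/4, 8/3)
obs 2: x=5 → posterior Inverse-Gamma(11/4, 307/24)
obs 3: x=1 → posterior Inverse-Gamma(13/4, 155/12)
obs 4: x=-7 → posterior Inverse-Gamma(15/4, 985/24)
obs 5: x=3/2 → posterior Inverse-Gamma(17/4, 997/24)

alpha=17/4, beta=997/24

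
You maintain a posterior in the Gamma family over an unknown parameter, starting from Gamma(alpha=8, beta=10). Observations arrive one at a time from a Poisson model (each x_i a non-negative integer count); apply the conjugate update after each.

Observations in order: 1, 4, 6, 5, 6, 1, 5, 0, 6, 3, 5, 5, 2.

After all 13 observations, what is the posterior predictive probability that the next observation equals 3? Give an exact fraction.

obs 1: x=1 → posterior Gamma(9, 11)
obs 2: x=4 → posterior Gamma(13, 12)
obs 3: x=6 → posterior Gamma(19, 13)
obs 4: x=5 → posterior Gamma(24, 14)
obs 5: x=6 → posterior Gamma(30, 15)
obs 6: x=1 → posterior Gamma(31, 16)
obs 7: x=5 → posterior Gamma(36, 17)
obs 8: x=0 → posterior Gamma(36, 18)
obs 9: x=6 → posterior Gamma(42, 19)
obs 10: x=3 → posterior Gamma(45, 20)
obs 11: x=5 → posterior Gamma(50, 21)
obs 12: x=5 → posterior Gamma(55, 22)
obs 13: x=2 → posterior Gamma(57, 23)

13504865507857451494973356522915713652850536309578624521566024287847569836316063227/64964261028908956064803498836830371684746041356377185527988338666957694562390245376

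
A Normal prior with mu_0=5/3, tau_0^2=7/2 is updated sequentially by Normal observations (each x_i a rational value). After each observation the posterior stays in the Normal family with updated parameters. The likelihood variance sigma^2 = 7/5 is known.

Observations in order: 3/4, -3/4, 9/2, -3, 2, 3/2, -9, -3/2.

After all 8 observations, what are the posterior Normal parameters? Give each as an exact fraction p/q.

obs 1: x=3/4 → posterior Normal(85/84, 1)
obs 2: x=-3/4 → posterior Normal(5/18, 7/12)
obs 3: x=9/2 → posterior Normal(155/102, 7/17)
obs 4: x=-3 → posterior Normal(65/132, 7/22)
obs 5: x=2 → posterior Normal(125/162, 7/27)
obs 6: x=3/2 → posterior Normal(85/96, 7/32)
obs 7: x=-9 → posterior Normal(-50/111, 7/37)
obs 8: x=-3/2 → posterior Normal(-145/252, 1/6)

mu_0=-145/252, tau_0^2=1/6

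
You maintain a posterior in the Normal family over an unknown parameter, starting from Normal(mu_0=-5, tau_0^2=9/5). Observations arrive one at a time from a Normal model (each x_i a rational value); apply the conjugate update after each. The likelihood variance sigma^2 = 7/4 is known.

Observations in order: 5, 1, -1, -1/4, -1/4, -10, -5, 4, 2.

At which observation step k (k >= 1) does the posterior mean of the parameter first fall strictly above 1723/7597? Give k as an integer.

obs 1: x=5 → posterior Normal(5/71, 63/71)
obs 2: x=1 → posterior Normal(41/107, 63/107)
obs 3: x=-1 → posterior Normal(5/143, 63/143)
obs 4: x=-1/4 → posterior Normal(-4/179, 63/179)
obs 5: x=-1/4 → posterior Normal(-13/215, 63/215)
obs 6: x=-10 → posterior Normal(-373/251, 63/251)
obs 7: x=-5 → posterior Normal(-79/41, 9/41)
obs 8: x=4 → posterior Normal(-409/323, 63/323)
obs 9: x=2 → posterior Normal(-337/359, 63/359)

k = 2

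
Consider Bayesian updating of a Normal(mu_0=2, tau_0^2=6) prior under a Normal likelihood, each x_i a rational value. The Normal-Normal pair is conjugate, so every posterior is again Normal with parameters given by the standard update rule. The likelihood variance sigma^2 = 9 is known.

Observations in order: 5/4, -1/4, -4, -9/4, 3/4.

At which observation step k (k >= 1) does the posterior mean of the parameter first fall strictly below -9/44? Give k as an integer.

k = 4

obs 1: x=5/4 → posterior Normal(17/10, 18/5)
obs 2: x=-1/4 → posterior Normal(8/7, 18/7)
obs 3: x=-4 → posterior Normal(0, 2)
obs 4: x=-9/4 → posterior Normal(-9/22, 18/11)
obs 5: x=3/4 → posterior Normal(-3/13, 18/13)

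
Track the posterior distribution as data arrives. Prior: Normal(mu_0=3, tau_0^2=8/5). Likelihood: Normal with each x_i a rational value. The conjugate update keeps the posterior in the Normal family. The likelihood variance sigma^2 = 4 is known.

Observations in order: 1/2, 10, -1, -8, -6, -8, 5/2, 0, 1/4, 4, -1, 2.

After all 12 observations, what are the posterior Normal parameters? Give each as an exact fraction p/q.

mu_0=11/58, tau_0^2=8/29

obs 1: x=1/2 → posterior Normal(16/7, 8/7)
obs 2: x=10 → posterior Normal(4, 8/9)
obs 3: x=-1 → posterior Normal(34/11, 8/11)
obs 4: x=-8 → posterior Normal(18/13, 8/13)
obs 5: x=-6 → posterior Normal(2/5, 8/15)
obs 6: x=-8 → posterior Normal(-10/17, 8/17)
obs 7: x=5/2 → posterior Normal(-5/19, 8/19)
obs 8: x=0 → posterior Normal(-5/21, 8/21)
obs 9: x=1/4 → posterior Normal(-9/46, 8/23)
obs 10: x=4 → posterior Normal(7/50, 8/25)
obs 11: x=-1 → posterior Normal(1/18, 8/27)
obs 12: x=2 → posterior Normal(11/58, 8/29)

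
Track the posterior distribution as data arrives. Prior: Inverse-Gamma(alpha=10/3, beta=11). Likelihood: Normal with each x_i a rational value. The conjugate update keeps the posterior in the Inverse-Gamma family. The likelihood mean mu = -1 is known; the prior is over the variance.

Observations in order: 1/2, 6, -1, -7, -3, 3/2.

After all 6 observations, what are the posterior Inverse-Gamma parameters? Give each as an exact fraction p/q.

obs 1: x=1/2 → posterior Inverse-Gamma(23/6, 97/8)
obs 2: x=6 → posterior Inverse-Gamma(13/3, 293/8)
obs 3: x=-1 → posterior Inverse-Gamma(29/6, 293/8)
obs 4: x=-7 → posterior Inverse-Gamma(16/3, 437/8)
obs 5: x=-3 → posterior Inverse-Gamma(35/6, 453/8)
obs 6: x=3/2 → posterior Inverse-Gamma(19/3, 239/4)

alpha=19/3, beta=239/4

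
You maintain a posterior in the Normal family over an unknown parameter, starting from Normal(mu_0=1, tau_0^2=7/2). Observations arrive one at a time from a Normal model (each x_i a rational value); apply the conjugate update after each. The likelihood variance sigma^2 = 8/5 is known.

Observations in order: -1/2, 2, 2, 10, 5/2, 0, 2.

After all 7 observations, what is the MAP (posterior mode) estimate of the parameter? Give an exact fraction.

646/261

obs 1: x=-1/2 → posterior Normal(-1/34, 56/51)
obs 2: x=2 → posterior Normal(137/172, 28/43)
obs 3: x=2 → posterior Normal(277/242, 56/121)
obs 4: x=10 → posterior Normal(977/312, 14/39)
obs 5: x=5/2 → posterior Normal(576/191, 56/191)
obs 6: x=0 → posterior Normal(288/113, 28/113)
obs 7: x=2 → posterior Normal(646/261, 56/261)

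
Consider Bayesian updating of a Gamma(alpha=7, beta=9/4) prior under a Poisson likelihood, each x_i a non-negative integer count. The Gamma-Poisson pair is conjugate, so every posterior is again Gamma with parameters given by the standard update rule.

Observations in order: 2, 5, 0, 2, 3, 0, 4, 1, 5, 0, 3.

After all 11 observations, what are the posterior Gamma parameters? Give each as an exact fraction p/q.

obs 1: x=2 → posterior Gamma(9, 13/4)
obs 2: x=5 → posterior Gamma(14, 17/4)
obs 3: x=0 → posterior Gamma(14, 21/4)
obs 4: x=2 → posterior Gamma(16, 25/4)
obs 5: x=3 → posterior Gamma(19, 29/4)
obs 6: x=0 → posterior Gamma(19, 33/4)
obs 7: x=4 → posterior Gamma(23, 37/4)
obs 8: x=1 → posterior Gamma(24, 41/4)
obs 9: x=5 → posterior Gamma(29, 45/4)
obs 10: x=0 → posterior Gamma(29, 49/4)
obs 11: x=3 → posterior Gamma(32, 53/4)

alpha=32, beta=53/4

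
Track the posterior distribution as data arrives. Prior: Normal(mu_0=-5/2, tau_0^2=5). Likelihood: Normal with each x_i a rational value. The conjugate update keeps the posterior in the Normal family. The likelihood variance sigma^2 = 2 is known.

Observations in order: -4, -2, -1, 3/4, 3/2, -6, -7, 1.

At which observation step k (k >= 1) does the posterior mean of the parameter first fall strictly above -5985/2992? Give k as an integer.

obs 1: x=-4 → posterior Normal(-25/7, 10/7)
obs 2: x=-2 → posterior Normal(-35/12, 5/6)
obs 3: x=-1 → posterior Normal(-40/17, 10/17)
obs 4: x=3/4 → posterior Normal(-145/88, 5/11)
obs 5: x=3/2 → posterior Normal(-115/108, 10/27)
obs 6: x=-6 → posterior Normal(-235/128, 5/16)
obs 7: x=-7 → posterior Normal(-375/148, 10/37)
obs 8: x=1 → posterior Normal(-355/168, 5/21)

k = 4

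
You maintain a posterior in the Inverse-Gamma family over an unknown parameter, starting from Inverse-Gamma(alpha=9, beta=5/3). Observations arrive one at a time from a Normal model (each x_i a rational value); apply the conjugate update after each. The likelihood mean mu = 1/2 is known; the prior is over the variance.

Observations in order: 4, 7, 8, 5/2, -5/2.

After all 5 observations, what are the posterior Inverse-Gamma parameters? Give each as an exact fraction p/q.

alpha=23/2, beta=1525/24

obs 1: x=4 → posterior Inverse-Gamma(19/2, 187/24)
obs 2: x=7 → posterior Inverse-Gamma(10, 347/12)
obs 3: x=8 → posterior Inverse-Gamma(21/2, 1369/24)
obs 4: x=5/2 → posterior Inverse-Gamma(11, 1417/24)
obs 5: x=-5/2 → posterior Inverse-Gamma(23/2, 1525/24)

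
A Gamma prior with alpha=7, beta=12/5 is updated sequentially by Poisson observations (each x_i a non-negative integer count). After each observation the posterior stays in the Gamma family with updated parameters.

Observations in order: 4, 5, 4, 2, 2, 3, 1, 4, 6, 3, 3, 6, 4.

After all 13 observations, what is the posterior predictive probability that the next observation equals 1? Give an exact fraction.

100191972747850075346660367966879399809523755199145356949891803578338041032851008947375626485998438203215/909351705040386296282149148689933118697448363243369706131176907842112932841988886956744148340092943990784

obs 1: x=4 → posterior Gamma(11, 17/5)
obs 2: x=5 → posterior Gamma(16, 22/5)
obs 3: x=4 → posterior Gamma(20, 27/5)
obs 4: x=2 → posterior Gamma(22, 32/5)
obs 5: x=2 → posterior Gamma(24, 37/5)
obs 6: x=3 → posterior Gamma(27, 42/5)
obs 7: x=1 → posterior Gamma(28, 47/5)
obs 8: x=4 → posterior Gamma(32, 52/5)
obs 9: x=6 → posterior Gamma(38, 57/5)
obs 10: x=3 → posterior Gamma(41, 62/5)
obs 11: x=3 → posterior Gamma(44, 67/5)
obs 12: x=6 → posterior Gamma(50, 72/5)
obs 13: x=4 → posterior Gamma(54, 77/5)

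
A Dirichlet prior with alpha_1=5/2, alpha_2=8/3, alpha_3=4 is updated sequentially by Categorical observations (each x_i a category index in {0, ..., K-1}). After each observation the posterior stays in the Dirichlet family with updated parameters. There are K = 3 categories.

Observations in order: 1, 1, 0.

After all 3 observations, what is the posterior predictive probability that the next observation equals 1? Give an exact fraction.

obs 1: x=1 → posterior Dirichlet(5/2, 11/3, 4)
obs 2: x=1 → posterior Dirichlet(5/2, 14/3, 4)
obs 3: x=0 → posterior Dirichlet(7/2, 14/3, 4)

28/73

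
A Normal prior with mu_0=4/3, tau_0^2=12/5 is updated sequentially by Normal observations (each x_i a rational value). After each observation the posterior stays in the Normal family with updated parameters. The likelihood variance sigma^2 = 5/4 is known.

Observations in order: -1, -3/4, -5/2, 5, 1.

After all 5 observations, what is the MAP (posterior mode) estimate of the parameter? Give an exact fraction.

obs 1: x=-1 → posterior Normal(-44/219, 60/73)
obs 2: x=-3/4 → posterior Normal(-152/363, 60/121)
obs 3: x=-5/2 → posterior Normal(-512/507, 60/169)
obs 4: x=5 → posterior Normal(208/651, 60/217)
obs 5: x=1 → posterior Normal(352/795, 12/53)

352/795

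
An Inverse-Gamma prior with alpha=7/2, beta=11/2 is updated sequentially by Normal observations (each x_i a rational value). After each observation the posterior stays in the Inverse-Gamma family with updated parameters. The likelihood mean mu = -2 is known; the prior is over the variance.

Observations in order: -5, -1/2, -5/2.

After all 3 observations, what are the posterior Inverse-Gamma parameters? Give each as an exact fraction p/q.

obs 1: x=-5 → posterior Inverse-Gamma(4, 10)
obs 2: x=-1/2 → posterior Inverse-Gamma(9/2, 89/8)
obs 3: x=-5/2 → posterior Inverse-Gamma(5, 45/4)

alpha=5, beta=45/4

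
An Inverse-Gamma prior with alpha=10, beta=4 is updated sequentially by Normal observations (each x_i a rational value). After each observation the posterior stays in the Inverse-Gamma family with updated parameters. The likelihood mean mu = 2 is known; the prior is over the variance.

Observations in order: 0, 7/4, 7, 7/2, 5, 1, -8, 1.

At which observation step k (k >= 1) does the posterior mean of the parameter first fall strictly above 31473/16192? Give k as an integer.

obs 1: x=0 → posterior Inverse-Gamma(21/2, 6)
obs 2: x=7/4 → posterior Inverse-Gamma(11, 193/32)
obs 3: x=7 → posterior Inverse-Gamma(23/2, 593/32)
obs 4: x=7/2 → posterior Inverse-Gamma(12, 629/32)
obs 5: x=5 → posterior Inverse-Gamma(25/2, 773/32)
obs 6: x=1 → posterior Inverse-Gamma(13, 789/32)
obs 7: x=-8 → posterior Inverse-Gamma(27/2, 2389/32)
obs 8: x=1 → posterior Inverse-Gamma(14, 2405/32)

k = 5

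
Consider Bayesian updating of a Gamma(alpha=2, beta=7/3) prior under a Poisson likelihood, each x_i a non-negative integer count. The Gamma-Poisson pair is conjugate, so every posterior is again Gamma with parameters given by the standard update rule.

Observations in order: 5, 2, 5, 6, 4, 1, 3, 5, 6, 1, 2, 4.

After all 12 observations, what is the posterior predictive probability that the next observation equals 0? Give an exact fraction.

1378951389092475479704989938929578240810599128289234394913354036690535775049/30680346300794274230660433647640397899788170645078853280082659754365153181696

obs 1: x=5 → posterior Gamma(7, 10/3)
obs 2: x=2 → posterior Gamma(9, 13/3)
obs 3: x=5 → posterior Gamma(14, 16/3)
obs 4: x=6 → posterior Gamma(20, 19/3)
obs 5: x=4 → posterior Gamma(24, 22/3)
obs 6: x=1 → posterior Gamma(25, 25/3)
obs 7: x=3 → posterior Gamma(28, 28/3)
obs 8: x=5 → posterior Gamma(33, 31/3)
obs 9: x=6 → posterior Gamma(39, 34/3)
obs 10: x=1 → posterior Gamma(40, 37/3)
obs 11: x=2 → posterior Gamma(42, 40/3)
obs 12: x=4 → posterior Gamma(46, 43/3)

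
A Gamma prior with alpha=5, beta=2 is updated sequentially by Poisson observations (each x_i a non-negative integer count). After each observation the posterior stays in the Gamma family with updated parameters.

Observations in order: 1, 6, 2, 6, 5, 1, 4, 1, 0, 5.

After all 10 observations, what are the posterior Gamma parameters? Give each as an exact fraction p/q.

obs 1: x=1 → posterior Gamma(6, 3)
obs 2: x=6 → posterior Gamma(12, 4)
obs 3: x=2 → posterior Gamma(14, 5)
obs 4: x=6 → posterior Gamma(20, 6)
obs 5: x=5 → posterior Gamma(25, 7)
obs 6: x=1 → posterior Gamma(26, 8)
obs 7: x=4 → posterior Gamma(30, 9)
obs 8: x=1 → posterior Gamma(31, 10)
obs 9: x=0 → posterior Gamma(31, 11)
obs 10: x=5 → posterior Gamma(36, 12)

alpha=36, beta=12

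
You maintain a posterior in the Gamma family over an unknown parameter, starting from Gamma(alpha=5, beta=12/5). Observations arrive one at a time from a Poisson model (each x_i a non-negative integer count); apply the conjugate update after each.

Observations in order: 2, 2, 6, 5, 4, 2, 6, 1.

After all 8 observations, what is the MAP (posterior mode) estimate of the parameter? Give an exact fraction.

40/13

obs 1: x=2 → posterior Gamma(7, 17/5)
obs 2: x=2 → posterior Gamma(9, 22/5)
obs 3: x=6 → posterior Gamma(15, 27/5)
obs 4: x=5 → posterior Gamma(20, 32/5)
obs 5: x=4 → posterior Gamma(24, 37/5)
obs 6: x=2 → posterior Gamma(26, 42/5)
obs 7: x=6 → posterior Gamma(32, 47/5)
obs 8: x=1 → posterior Gamma(33, 52/5)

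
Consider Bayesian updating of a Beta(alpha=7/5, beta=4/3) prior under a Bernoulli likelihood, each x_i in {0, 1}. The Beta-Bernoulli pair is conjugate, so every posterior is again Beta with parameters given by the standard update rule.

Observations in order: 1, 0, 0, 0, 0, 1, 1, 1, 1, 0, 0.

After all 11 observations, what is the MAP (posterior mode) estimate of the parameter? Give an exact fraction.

obs 1: x=1 → posterior Beta(12/5, 4/3)
obs 2: x=0 → posterior Beta(12/5, 7/3)
obs 3: x=0 → posterior Beta(12/5, 10/3)
obs 4: x=0 → posterior Beta(12/5, 13/3)
obs 5: x=0 → posterior Beta(12/5, 16/3)
obs 6: x=1 → posterior Beta(17/5, 16/3)
obs 7: x=1 → posterior Beta(22/5, 16/3)
obs 8: x=1 → posterior Beta(27/5, 16/3)
obs 9: x=1 → posterior Beta(32/5, 16/3)
obs 10: x=0 → posterior Beta(32/5, 19/3)
obs 11: x=0 → posterior Beta(32/5, 22/3)

81/176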